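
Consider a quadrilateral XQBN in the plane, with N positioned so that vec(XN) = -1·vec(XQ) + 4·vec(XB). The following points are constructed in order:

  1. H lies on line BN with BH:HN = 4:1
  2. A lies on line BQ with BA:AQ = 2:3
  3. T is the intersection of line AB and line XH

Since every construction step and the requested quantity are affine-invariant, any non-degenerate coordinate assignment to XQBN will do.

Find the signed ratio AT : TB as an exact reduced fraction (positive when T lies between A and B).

Assign X = (0, 0), Q = (1, 0), B = (0, 1), N = (-1, 4) — the answer is frame-independent, so this choice is without loss of generality.
1. H lies on line BN with BH:HN = 4:1 ⇒ H = (-4/5, 17/5)
2. A lies on line BQ with BA:AQ = 2:3 ⇒ A = (2/5, 3/5)
3. T is the intersection of line AB and line XH ⇒ T = (-4/13, 17/13)
T = A + t·(B−A) with t = 23/13, so AT:TB = t:(1−t) = 23/13:-10/13

AT:TB = -23/10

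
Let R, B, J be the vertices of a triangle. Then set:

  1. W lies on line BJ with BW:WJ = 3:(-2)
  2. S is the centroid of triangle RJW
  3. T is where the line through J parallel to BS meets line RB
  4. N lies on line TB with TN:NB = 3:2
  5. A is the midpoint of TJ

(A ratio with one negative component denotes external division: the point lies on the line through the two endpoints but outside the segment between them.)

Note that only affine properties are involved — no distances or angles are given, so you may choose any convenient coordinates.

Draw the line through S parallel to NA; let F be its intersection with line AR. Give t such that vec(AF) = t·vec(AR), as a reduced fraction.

Work in coordinates with R = (0, 0), B = (1, 0), J = (0, 1).
1. W lies on line BJ with BW:WJ = 3:(-2) ⇒ W = (-2, 3)
2. S is the centroid of triangle RJW ⇒ S = (-2/3, 4/3)
3. T is where the line through J parallel to BS meets line RB ⇒ T = (5/4, 0)
4. N lies on line TB with TN:NB = 3:2 ⇒ N = (11/10, 0)
5. A is the midpoint of TJ ⇒ A = (5/8, 1/2)
through S parallel to NA: direction (-19/40, 1/2); meets AR at F = (15/44, 3/11)
F = A + t·(R−A) with t = 5/11

t = 5/11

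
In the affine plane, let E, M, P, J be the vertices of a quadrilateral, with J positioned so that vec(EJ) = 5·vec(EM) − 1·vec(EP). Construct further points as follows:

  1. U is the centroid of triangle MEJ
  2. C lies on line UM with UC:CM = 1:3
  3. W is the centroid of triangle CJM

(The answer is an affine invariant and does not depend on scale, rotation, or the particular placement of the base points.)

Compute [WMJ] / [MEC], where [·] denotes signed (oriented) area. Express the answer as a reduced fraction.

[WMJ]:[MEC] = -1/3

Work in coordinates with E = (0, 0), M = (1, 0), P = (0, 1), J = (5, -1).
1. U is the centroid of triangle MEJ ⇒ U = (2, -1/3)
2. C lies on line UM with UC:CM = 1:3 ⇒ C = (7/4, -1/4)
3. W is the centroid of triangle CJM ⇒ W = (31/12, -5/12)
2·[WMJ] = -1/12, 2·[MEC] = 1/4
[WMJ]:[MEC] = -1/12:1/4 = -1/3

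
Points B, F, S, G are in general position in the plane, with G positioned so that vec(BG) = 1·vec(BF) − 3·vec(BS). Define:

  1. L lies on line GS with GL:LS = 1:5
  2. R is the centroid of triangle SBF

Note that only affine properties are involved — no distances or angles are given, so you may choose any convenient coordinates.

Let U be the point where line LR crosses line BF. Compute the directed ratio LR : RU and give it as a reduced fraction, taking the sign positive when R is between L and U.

LR:RU = -8

Assign B = (0, 0), F = (1, 0), S = (0, 1), G = (1, -3) — the answer is frame-independent, so this choice is without loss of generality.
1. L lies on line GS with GL:LS = 1:5 ⇒ L = (5/6, -7/3)
2. R is the centroid of triangle SBF ⇒ R = (1/3, 1/3)
line LR meets BF at U = (19/48, 0)
R = L + t·(U−L) with t = 8/7, so LR:RU = 8/7:-1/7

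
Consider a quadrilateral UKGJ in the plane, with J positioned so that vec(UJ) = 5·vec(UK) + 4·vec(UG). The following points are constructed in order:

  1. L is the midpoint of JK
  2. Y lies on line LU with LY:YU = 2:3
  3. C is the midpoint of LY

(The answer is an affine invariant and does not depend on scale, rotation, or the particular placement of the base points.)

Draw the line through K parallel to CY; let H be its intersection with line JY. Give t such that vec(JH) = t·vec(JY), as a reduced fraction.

Choose coordinates U = (0, 0), K = (1, 0), G = (0, 1), J = (5, 4).
1. L is the midpoint of JK ⇒ L = (3, 2)
2. Y lies on line LU with LY:YU = 2:3 ⇒ Y = (9/5, 6/5)
3. C is the midpoint of LY ⇒ C = (12/5, 8/5)
through K parallel to CY: direction (-3/5, -2/5); meets JY at H = (-7/5, -8/5)
H = J + t·(Y−J) with t = 2

t = 2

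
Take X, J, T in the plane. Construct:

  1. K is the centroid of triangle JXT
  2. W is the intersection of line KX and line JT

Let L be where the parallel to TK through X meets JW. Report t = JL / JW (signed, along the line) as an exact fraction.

Choose coordinates X = (0, 0), J = (1, 0), T = (0, 1).
1. K is the centroid of triangle JXT ⇒ K = (1/3, 1/3)
2. W is the intersection of line KX and line JT ⇒ W = (1/2, 1/2)
through X parallel to TK: direction (1/3, -2/3); meets JW at L = (-1, 2)
L = J + t·(W−J) with t = 4

t = 4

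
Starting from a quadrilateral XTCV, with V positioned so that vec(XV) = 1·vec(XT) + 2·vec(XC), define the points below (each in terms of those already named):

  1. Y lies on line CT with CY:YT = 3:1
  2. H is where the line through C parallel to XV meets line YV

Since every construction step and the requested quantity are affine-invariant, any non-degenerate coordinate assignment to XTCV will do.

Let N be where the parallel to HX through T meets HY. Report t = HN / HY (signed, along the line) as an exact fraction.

Assign X = (0, 0), T = (1, 0), C = (0, 1), V = (1, 2) — the answer is frame-independent, so this choice is without loss of generality.
1. Y lies on line CT with CY:YT = 3:1 ⇒ Y = (3/4, 1/4)
2. H is where the line through C parallel to XV meets line YV ⇒ H = (6/5, 17/5)
through T parallel to HX: direction (-6/5, -17/5); meets HY at N = (13/25, -34/25)
N = H + t·(Y−H) with t = 68/45

t = 68/45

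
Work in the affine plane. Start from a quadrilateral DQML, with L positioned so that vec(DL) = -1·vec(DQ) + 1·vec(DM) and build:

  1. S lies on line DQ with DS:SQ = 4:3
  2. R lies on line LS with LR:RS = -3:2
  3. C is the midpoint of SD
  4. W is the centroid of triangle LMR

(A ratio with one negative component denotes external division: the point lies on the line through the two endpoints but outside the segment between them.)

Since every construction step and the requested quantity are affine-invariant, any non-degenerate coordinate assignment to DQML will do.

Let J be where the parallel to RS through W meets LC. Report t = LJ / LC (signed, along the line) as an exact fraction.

t = -7/6

Choose coordinates D = (0, 0), Q = (1, 0), M = (0, 1), L = (-1, 1).
1. S lies on line DQ with DS:SQ = 4:3 ⇒ S = (4/7, 0)
2. R lies on line LS with LR:RS = -3:2 ⇒ R = (26/7, -2)
3. C is the midpoint of SD ⇒ C = (2/7, 0)
4. W is the centroid of triangle LMR ⇒ W = (19/21, 0)
through W parallel to RS: direction (-22/7, 2); meets LC at J = (-5/2, 13/6)
J = L + t·(C−L) with t = -7/6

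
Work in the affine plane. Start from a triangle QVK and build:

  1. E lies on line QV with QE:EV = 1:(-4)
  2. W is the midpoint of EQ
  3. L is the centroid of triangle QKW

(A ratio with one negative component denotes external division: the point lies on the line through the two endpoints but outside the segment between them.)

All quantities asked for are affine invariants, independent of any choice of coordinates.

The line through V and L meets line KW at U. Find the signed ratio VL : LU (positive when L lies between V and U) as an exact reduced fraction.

Choose coordinates Q = (0, 0), V = (1, 0), K = (0, 1).
1. E lies on line QV with QE:EV = 1:(-4) ⇒ E = (-1/3, 0)
2. W is the midpoint of EQ ⇒ W = (-1/6, 0)
3. L is the centroid of triangle QKW ⇒ L = (-1/18, 1/3)
line VL meets KW at U = (-13/120, 7/20)
L = V + t·(U−V) with t = 20/21, so VL:LU = 20/21:1/21

VL:LU = 20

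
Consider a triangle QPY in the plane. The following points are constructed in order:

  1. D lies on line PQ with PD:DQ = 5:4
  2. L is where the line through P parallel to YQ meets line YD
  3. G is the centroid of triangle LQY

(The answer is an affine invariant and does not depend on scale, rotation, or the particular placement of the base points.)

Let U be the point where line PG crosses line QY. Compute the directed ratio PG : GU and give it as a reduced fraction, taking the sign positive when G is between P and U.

PG:GU = 2

Set Q = (0, 0), P = (1, 0), Y = (0, 1); any affine frame gives the same invariant.
1. D lies on line PQ with PD:DQ = 5:4 ⇒ D = (4/9, 0)
2. L is where the line through P parallel to YQ meets line YD ⇒ L = (1, -5/4)
3. G is the centroid of triangle LQY ⇒ G = (1/3, -1/12)
line PG meets QY at U = (0, -1/8)
G = P + t·(U−P) with t = 2/3, so PG:GU = 2/3:1/3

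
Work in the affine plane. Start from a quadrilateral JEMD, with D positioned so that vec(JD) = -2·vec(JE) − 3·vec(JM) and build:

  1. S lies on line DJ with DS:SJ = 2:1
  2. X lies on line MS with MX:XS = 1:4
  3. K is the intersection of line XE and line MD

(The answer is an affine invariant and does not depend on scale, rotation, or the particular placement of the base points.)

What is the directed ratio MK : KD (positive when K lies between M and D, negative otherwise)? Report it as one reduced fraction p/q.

MK:KD = 4/39

Set J = (0, 0), E = (1, 0), M = (0, 1), D = (-2, -3); any affine frame gives the same invariant.
1. S lies on line DJ with DS:SJ = 2:1 ⇒ S = (-2/3, -1)
2. X lies on line MS with MX:XS = 1:4 ⇒ X = (-2/15, 3/5)
3. K is the intersection of line XE and line MD ⇒ K = (-8/43, 27/43)
K = M + t·(D−M) with t = 4/43, so MK:KD = t:(1−t) = 4/43:39/43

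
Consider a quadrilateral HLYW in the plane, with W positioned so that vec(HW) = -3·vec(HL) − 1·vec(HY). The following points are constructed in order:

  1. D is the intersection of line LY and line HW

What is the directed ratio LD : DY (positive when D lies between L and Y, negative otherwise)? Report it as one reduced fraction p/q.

Set H = (0, 0), L = (1, 0), Y = (0, 1), W = (-3, -1); any affine frame gives the same invariant.
1. D is the intersection of line LY and line HW ⇒ D = (3/4, 1/4)
D = L + t·(Y−L) with t = 1/4, so LD:DY = t:(1−t) = 1/4:3/4

LD:DY = 1/3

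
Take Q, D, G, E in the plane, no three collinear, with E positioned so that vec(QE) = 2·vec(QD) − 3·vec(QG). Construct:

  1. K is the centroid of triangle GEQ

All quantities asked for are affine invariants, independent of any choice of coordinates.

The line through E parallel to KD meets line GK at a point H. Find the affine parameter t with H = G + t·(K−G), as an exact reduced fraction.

Assign Q = (0, 0), D = (1, 0), G = (0, 1), E = (2, -3) — the answer is frame-independent, so this choice is without loss of generality.
1. K is the centroid of triangle GEQ ⇒ K = (2/3, -2/3)
through E parallel to KD: direction (1/3, 2/3); meets GK at H = (16/9, -31/9)
H = G + t·(K−G) with t = 8/3

t = 8/3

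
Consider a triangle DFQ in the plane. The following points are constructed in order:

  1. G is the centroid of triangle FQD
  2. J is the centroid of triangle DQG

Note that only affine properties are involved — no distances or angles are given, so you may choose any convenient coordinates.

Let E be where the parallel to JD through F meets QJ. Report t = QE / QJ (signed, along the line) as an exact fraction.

Set D = (0, 0), F = (1, 0), Q = (0, 1); any affine frame gives the same invariant.
1. G is the centroid of triangle FQD ⇒ G = (1/3, 1/3)
2. J is the centroid of triangle DQG ⇒ J = (1/9, 4/9)
through F parallel to JD: direction (-1/9, -4/9); meets QJ at E = (5/9, -16/9)
E = Q + t·(J−Q) with t = 5

t = 5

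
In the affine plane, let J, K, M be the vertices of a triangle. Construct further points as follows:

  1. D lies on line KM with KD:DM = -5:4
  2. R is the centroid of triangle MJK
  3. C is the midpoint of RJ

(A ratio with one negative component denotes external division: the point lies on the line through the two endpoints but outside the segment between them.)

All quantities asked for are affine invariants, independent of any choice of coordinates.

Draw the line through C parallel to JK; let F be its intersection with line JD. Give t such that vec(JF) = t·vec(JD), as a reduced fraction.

t = 1/30

Set J = (0, 0), K = (1, 0), M = (0, 1); any affine frame gives the same invariant.
1. D lies on line KM with KD:DM = -5:4 ⇒ D = (-4, 5)
2. R is the centroid of triangle MJK ⇒ R = (1/3, 1/3)
3. C is the midpoint of RJ ⇒ C = (1/6, 1/6)
through C parallel to JK: direction (1, 0); meets JD at F = (-2/15, 1/6)
F = J + t·(D−J) with t = 1/30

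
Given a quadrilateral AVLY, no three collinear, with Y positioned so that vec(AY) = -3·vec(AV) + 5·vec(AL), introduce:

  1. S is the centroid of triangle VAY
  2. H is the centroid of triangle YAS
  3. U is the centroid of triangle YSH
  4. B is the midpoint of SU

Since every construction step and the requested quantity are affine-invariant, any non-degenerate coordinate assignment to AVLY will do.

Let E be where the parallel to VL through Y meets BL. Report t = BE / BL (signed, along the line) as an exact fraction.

Work in coordinates with A = (0, 0), V = (1, 0), L = (0, 1), Y = (-3, 5).
1. S is the centroid of triangle VAY ⇒ S = (-2/3, 5/3)
2. H is the centroid of triangle YAS ⇒ H = (-11/9, 20/9)
3. U is the centroid of triangle YSH ⇒ U = (-44/27, 80/27)
4. B is the midpoint of SU ⇒ B = (-31/27, 125/54)
through Y parallel to VL: direction (-1, 1); meets BL at E = (-62/9, 80/9)
E = B + t·(L−B) with t = -5

t = -5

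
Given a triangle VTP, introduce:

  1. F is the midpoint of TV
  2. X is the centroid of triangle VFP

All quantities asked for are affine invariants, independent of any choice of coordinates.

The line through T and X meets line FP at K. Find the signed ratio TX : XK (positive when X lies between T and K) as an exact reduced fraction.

TX:XK = -4

Work in coordinates with V = (0, 0), T = (1, 0), P = (0, 1).
1. F is the midpoint of TV ⇒ F = (1/2, 0)
2. X is the centroid of triangle VFP ⇒ X = (1/6, 1/3)
line TX meets FP at K = (3/8, 1/4)
X = T + t·(K−T) with t = 4/3, so TX:XK = 4/3:-1/3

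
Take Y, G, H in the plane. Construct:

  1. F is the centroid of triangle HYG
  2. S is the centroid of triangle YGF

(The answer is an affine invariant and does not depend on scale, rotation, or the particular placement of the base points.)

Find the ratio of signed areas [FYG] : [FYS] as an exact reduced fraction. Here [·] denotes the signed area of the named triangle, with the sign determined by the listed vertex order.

[FYG]:[FYS] = 3

Assign Y = (0, 0), G = (1, 0), H = (0, 1) — the answer is frame-independent, so this choice is without loss of generality.
1. F is the centroid of triangle HYG ⇒ F = (1/3, 1/3)
2. S is the centroid of triangle YGF ⇒ S = (4/9, 1/9)
2·[FYG] = 1/3, 2·[FYS] = 1/9
[FYG]:[FYS] = 1/3:1/9 = 3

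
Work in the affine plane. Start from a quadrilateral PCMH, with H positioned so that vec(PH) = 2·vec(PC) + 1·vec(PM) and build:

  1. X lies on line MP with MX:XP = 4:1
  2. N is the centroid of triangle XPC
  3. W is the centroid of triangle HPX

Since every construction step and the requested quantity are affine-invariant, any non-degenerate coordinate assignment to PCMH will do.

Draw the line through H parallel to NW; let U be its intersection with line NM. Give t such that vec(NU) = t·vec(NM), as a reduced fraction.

t = -11/19

Work in coordinates with P = (0, 0), C = (1, 0), M = (0, 1), H = (2, 1).
1. X lies on line MP with MX:XP = 4:1 ⇒ X = (0, 1/5)
2. N is the centroid of triangle XPC ⇒ N = (1/3, 1/15)
3. W is the centroid of triangle HPX ⇒ W = (2/3, 2/5)
through H parallel to NW: direction (1/3, 1/3); meets NM at U = (10/19, -9/19)
U = N + t·(M−N) with t = -11/19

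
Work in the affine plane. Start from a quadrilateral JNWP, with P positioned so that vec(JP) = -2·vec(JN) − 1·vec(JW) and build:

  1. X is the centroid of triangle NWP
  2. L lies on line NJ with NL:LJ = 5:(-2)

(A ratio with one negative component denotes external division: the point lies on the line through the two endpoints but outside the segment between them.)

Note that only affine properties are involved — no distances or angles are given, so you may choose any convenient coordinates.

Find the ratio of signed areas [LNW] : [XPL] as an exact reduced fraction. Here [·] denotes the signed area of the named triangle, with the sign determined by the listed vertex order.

[LNW]:[XPL] = -5

Set J = (0, 0), N = (1, 0), W = (0, 1), P = (-2, -1); any affine frame gives the same invariant.
1. X is the centroid of triangle NWP ⇒ X = (-1/3, 0)
2. L lies on line NJ with NL:LJ = 5:(-2) ⇒ L = (-2/3, 0)
2·[LNW] = 5/3, 2·[XPL] = -1/3
[LNW]:[XPL] = 5/3:-1/3 = -5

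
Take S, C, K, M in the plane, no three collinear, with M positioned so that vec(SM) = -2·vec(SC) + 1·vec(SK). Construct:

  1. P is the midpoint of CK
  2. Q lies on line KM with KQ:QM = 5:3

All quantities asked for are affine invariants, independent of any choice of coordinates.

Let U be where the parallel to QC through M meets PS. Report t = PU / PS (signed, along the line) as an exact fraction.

Work in coordinates with S = (0, 0), C = (1, 0), K = (0, 1), M = (-2, 1).
1. P is the midpoint of CK ⇒ P = (1/2, 1/2)
2. Q lies on line KM with KQ:QM = 5:3 ⇒ Q = (-5/4, 1)
through M parallel to QC: direction (9/4, -1); meets PS at U = (1/13, 1/13)
U = P + t·(S−P) with t = 11/13

t = 11/13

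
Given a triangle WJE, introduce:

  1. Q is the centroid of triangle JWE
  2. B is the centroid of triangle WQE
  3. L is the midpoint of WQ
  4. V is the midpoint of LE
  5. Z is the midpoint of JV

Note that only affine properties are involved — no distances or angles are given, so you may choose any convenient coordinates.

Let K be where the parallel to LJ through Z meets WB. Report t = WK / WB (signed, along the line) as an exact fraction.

Work in coordinates with W = (0, 0), J = (1, 0), E = (0, 1).
1. Q is the centroid of triangle JWE ⇒ Q = (1/3, 1/3)
2. B is the centroid of triangle WQE ⇒ B = (1/9, 4/9)
3. L is the midpoint of WQ ⇒ L = (1/6, 1/6)
4. V is the midpoint of LE ⇒ V = (1/12, 7/12)
5. Z is the midpoint of JV ⇒ Z = (13/24, 7/24)
through Z parallel to LJ: direction (5/6, -1/6); meets WB at K = (2/21, 8/21)
K = W + t·(B−W) with t = 6/7

t = 6/7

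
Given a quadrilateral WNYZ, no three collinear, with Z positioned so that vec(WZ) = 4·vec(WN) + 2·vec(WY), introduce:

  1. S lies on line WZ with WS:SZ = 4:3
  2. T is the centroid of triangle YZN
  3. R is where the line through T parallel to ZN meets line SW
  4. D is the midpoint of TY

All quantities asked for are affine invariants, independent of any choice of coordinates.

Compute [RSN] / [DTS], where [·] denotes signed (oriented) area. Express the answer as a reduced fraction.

[RSN]:[DTS] = -34/5

Choose coordinates W = (0, 0), N = (1, 0), Y = (0, 1), Z = (4, 2).
1. S lies on line WZ with WS:SZ = 4:3 ⇒ S = (16/7, 8/7)
2. T is the centroid of triangle YZN ⇒ T = (5/3, 1)
3. R is where the line through T parallel to ZN meets line SW ⇒ R = (2/3, 1/3)
4. D is the midpoint of TY ⇒ D = (5/6, 1)
2·[RSN] = -17/21, 2·[DTS] = 5/42
[RSN]:[DTS] = -17/21:5/42 = -34/5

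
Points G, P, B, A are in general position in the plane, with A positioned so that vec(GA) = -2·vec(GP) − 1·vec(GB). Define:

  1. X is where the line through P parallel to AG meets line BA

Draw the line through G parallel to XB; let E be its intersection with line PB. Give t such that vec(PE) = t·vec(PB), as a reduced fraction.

Set G = (0, 0), P = (1, 0), B = (0, 1), A = (-2, -1); any affine frame gives the same invariant.
1. X is where the line through P parallel to AG meets line BA ⇒ X = (-3, -2)
through G parallel to XB: direction (3, 3); meets PB at E = (1/2, 1/2)
E = P + t·(B−P) with t = 1/2

t = 1/2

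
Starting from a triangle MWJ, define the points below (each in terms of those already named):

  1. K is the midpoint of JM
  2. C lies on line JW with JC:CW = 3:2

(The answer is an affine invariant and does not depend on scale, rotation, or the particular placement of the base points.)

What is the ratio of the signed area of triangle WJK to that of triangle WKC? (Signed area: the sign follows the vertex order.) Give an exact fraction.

Assign M = (0, 0), W = (1, 0), J = (0, 1) — the answer is frame-independent, so this choice is without loss of generality.
1. K is the midpoint of JM ⇒ K = (0, 1/2)
2. C lies on line JW with JC:CW = 3:2 ⇒ C = (3/5, 2/5)
2·[WJK] = 1/2, 2·[WKC] = -1/5
[WJK]:[WKC] = 1/2:-1/5 = -5/2

[WJK]:[WKC] = -5/2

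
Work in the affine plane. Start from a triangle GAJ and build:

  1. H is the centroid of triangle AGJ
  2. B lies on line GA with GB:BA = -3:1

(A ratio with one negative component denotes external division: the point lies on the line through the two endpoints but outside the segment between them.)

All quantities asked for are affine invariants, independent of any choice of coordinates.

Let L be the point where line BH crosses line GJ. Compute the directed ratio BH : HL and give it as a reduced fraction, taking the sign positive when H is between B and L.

BH:HL = 7/2

Work in coordinates with G = (0, 0), A = (1, 0), J = (0, 1).
1. H is the centroid of triangle AGJ ⇒ H = (1/3, 1/3)
2. B lies on line GA with GB:BA = -3:1 ⇒ B = (3/2, 0)
line BH meets GJ at L = (0, 3/7)
H = B + t·(L−B) with t = 7/9, so BH:HL = 7/9:2/9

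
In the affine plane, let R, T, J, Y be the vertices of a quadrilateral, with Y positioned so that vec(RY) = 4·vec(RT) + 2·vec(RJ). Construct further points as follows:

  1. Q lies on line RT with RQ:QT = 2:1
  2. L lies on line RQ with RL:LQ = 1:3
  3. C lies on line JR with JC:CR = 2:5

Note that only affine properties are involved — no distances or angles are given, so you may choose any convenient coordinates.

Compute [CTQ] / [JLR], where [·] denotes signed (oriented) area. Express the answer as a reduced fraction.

Set R = (0, 0), T = (1, 0), J = (0, 1), Y = (4, 2); any affine frame gives the same invariant.
1. Q lies on line RT with RQ:QT = 2:1 ⇒ Q = (2/3, 0)
2. L lies on line RQ with RL:LQ = 1:3 ⇒ L = (1/6, 0)
3. C lies on line JR with JC:CR = 2:5 ⇒ C = (0, 5/7)
2·[CTQ] = -5/21, 2·[JLR] = -1/6
[CTQ]:[JLR] = -5/21:-1/6 = 10/7

[CTQ]:[JLR] = 10/7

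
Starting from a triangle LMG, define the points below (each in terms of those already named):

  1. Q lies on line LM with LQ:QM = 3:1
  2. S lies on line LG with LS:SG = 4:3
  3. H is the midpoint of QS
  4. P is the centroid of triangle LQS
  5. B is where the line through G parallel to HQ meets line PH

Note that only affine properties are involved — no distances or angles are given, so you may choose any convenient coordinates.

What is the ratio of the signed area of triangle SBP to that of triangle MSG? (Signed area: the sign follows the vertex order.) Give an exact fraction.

Assign L = (0, 0), M = (1, 0), G = (0, 1) — the answer is frame-independent, so this choice is without loss of generality.
1. Q lies on line LM with LQ:QM = 3:1 ⇒ Q = (3/4, 0)
2. S lies on line LG with LS:SG = 4:3 ⇒ S = (0, 4/7)
3. H is the midpoint of QS ⇒ H = (3/8, 2/7)
4. P is the centroid of triangle LQS ⇒ P = (1/4, 4/21)
5. B is where the line through G parallel to HQ meets line PH ⇒ B = (21/32, 1/2)
2·[SBP] = -13/56, 2·[MSG] = -3/7
[SBP]:[MSG] = -13/56:-3/7 = 13/24

[SBP]:[MSG] = 13/24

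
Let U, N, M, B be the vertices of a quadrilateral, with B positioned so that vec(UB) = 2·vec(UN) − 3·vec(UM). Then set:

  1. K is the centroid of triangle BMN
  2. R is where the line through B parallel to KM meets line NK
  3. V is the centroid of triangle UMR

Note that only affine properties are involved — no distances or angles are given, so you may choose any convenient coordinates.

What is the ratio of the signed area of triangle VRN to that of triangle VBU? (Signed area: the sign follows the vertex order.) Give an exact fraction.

[VRN]:[VBU] = -8/7

Choose coordinates U = (0, 0), N = (1, 0), M = (0, 1), B = (2, -3).
1. K is the centroid of triangle BMN ⇒ K = (1, -2/3)
2. R is where the line through B parallel to KM meets line NK ⇒ R = (1, -4/3)
3. V is the centroid of triangle UMR ⇒ V = (1/3, -1/9)
2·[VRN] = 8/9, 2·[VBU] = -7/9
[VRN]:[VBU] = 8/9:-7/9 = -8/7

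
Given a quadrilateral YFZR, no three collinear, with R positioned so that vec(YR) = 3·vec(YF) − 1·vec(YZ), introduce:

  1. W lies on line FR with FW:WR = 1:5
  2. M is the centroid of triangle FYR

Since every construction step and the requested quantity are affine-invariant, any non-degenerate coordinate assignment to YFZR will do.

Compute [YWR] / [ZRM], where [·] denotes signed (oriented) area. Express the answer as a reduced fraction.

[YWR]:[ZRM] = 5/8

Work in coordinates with Y = (0, 0), F = (1, 0), Z = (0, 1), R = (3, -1).
1. W lies on line FR with FW:WR = 1:5 ⇒ W = (4/3, -1/6)
2. M is the centroid of triangle FYR ⇒ M = (4/3, -1/3)
2·[YWR] = -5/6, 2·[ZRM] = -4/3
[YWR]:[ZRM] = -5/6:-4/3 = 5/8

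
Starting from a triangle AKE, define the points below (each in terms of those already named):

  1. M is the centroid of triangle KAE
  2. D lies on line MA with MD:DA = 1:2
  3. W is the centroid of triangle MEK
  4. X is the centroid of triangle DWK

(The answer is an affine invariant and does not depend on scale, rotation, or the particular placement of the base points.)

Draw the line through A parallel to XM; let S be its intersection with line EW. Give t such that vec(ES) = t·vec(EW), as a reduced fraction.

Choose coordinates A = (0, 0), K = (1, 0), E = (0, 1).
1. M is the centroid of triangle KAE ⇒ M = (1/3, 1/3)
2. D lies on line MA with MD:DA = 1:2 ⇒ D = (2/9, 2/9)
3. W is the centroid of triangle MEK ⇒ W = (4/9, 4/9)
4. X is the centroid of triangle DWK ⇒ X = (5/9, 2/9)
through A parallel to XM: direction (-2/9, 1/9); meets EW at S = (4/3, -2/3)
S = E + t·(W−E) with t = 3

t = 3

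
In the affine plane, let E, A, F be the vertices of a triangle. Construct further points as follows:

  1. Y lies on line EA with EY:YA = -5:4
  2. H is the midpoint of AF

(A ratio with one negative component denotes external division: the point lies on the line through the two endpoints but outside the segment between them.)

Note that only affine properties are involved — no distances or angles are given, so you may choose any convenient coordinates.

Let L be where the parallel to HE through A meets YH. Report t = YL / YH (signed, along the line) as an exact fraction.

Set E = (0, 0), A = (1, 0), F = (0, 1); any affine frame gives the same invariant.
1. Y lies on line EA with EY:YA = -5:4 ⇒ Y = (5, 0)
2. H is the midpoint of AF ⇒ H = (1/2, 1/2)
through A parallel to HE: direction (-1/2, -1/2); meets YH at L = (7/5, 2/5)
L = Y + t·(H−Y) with t = 4/5

t = 4/5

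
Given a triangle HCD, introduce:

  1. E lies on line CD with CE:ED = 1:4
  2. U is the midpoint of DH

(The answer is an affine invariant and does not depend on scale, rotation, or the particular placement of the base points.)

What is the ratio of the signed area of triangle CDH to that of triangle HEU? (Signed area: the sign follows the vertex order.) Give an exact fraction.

[CDH]:[HEU] = 5/2

Work in coordinates with H = (0, 0), C = (1, 0), D = (0, 1).
1. E lies on line CD with CE:ED = 1:4 ⇒ E = (4/5, 1/5)
2. U is the midpoint of DH ⇒ U = (0, 1/2)
2·[CDH] = 1, 2·[HEU] = 2/5
[CDH]:[HEU] = 1:2/5 = 5/2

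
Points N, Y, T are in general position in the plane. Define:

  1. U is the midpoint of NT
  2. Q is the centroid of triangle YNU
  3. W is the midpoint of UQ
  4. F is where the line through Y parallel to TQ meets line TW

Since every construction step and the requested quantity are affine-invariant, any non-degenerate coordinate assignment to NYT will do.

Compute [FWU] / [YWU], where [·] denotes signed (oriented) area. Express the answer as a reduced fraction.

Choose coordinates N = (0, 0), Y = (1, 0), T = (0, 1).
1. U is the midpoint of NT ⇒ U = (0, 1/2)
2. Q is the centroid of triangle YNU ⇒ Q = (1/3, 1/6)
3. W is the midpoint of UQ ⇒ W = (1/6, 1/3)
4. F is where the line through Y parallel to TQ meets line TW ⇒ F = (-1, 5)
2·[FWU] = -7/12, 2·[YWU] = -1/12
[FWU]:[YWU] = -7/12:-1/12 = 7

[FWU]:[YWU] = 7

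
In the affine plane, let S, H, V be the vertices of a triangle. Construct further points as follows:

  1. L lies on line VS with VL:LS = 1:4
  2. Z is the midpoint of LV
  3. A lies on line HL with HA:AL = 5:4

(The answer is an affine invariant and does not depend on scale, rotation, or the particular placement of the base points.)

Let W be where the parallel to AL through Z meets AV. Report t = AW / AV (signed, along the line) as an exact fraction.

Assign S = (0, 0), H = (1, 0), V = (0, 1) — the answer is frame-independent, so this choice is without loss of generality.
1. L lies on line VS with VL:LS = 1:4 ⇒ L = (0, 4/5)
2. Z is the midpoint of LV ⇒ Z = (0, 9/10)
3. A lies on line HL with HA:AL = 5:4 ⇒ A = (4/9, 4/9)
through Z parallel to AL: direction (-4/9, 16/45); meets AV at W = (2/9, 13/18)
W = A + t·(V−A) with t = 1/2

t = 1/2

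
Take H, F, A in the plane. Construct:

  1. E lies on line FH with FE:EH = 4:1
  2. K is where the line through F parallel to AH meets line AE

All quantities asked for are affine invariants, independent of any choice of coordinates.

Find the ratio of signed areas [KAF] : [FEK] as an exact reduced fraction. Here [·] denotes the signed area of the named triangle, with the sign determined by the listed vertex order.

[KAF]:[FEK] = -5/4

Work in coordinates with H = (0, 0), F = (1, 0), A = (0, 1).
1. E lies on line FH with FE:EH = 4:1 ⇒ E = (1/5, 0)
2. K is where the line through F parallel to AH meets line AE ⇒ K = (1, -4)
2·[KAF] = -4, 2·[FEK] = 16/5
[KAF]:[FEK] = -4:16/5 = -5/4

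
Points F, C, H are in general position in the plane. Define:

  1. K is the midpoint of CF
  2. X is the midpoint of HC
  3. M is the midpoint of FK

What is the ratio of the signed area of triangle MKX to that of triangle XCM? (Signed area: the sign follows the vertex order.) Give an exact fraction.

[MKX]:[XCM] = -1/3

Work in coordinates with F = (0, 0), C = (1, 0), H = (0, 1).
1. K is the midpoint of CF ⇒ K = (1/2, 0)
2. X is the midpoint of HC ⇒ X = (1/2, 1/2)
3. M is the midpoint of FK ⇒ M = (1/4, 0)
2·[MKX] = 1/8, 2·[XCM] = -3/8
[MKX]:[XCM] = 1/8:-3/8 = -1/3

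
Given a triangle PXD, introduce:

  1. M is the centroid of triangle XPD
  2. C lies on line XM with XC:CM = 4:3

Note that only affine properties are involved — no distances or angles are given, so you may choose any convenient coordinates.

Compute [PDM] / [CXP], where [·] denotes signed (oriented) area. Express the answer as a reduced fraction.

[PDM]:[CXP] = 7/4

Assign P = (0, 0), X = (1, 0), D = (0, 1) — the answer is frame-independent, so this choice is without loss of generality.
1. M is the centroid of triangle XPD ⇒ M = (1/3, 1/3)
2. C lies on line XM with XC:CM = 4:3 ⇒ C = (13/21, 4/21)
2·[PDM] = -1/3, 2·[CXP] = -4/21
[PDM]:[CXP] = -1/3:-4/21 = 7/4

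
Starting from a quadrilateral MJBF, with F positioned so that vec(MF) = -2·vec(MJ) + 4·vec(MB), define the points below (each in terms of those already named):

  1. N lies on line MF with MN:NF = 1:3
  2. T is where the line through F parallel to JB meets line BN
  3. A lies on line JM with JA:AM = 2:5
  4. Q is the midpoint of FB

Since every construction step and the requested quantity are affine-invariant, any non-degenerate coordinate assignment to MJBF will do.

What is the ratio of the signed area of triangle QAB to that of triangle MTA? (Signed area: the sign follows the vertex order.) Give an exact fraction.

[QAB]:[MTA] = 1/10

Assign M = (0, 0), J = (1, 0), B = (0, 1), F = (-2, 4) — the answer is frame-independent, so this choice is without loss of generality.
1. N lies on line MF with MN:NF = 1:3 ⇒ N = (-1/2, 1)
2. T is where the line through F parallel to JB meets line BN ⇒ T = (1, 1)
3. A lies on line JM with JA:AM = 2:5 ⇒ A = (5/7, 0)
4. Q is the midpoint of FB ⇒ Q = (-1, 5/2)
2·[QAB] = -1/14, 2·[MTA] = -5/7
[QAB]:[MTA] = -1/14:-5/7 = 1/10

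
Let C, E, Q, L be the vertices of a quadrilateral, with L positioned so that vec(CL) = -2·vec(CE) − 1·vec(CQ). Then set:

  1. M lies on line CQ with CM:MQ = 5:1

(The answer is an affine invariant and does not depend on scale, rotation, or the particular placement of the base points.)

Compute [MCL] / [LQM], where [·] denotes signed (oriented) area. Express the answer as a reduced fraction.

Set C = (0, 0), E = (1, 0), Q = (0, 1), L = (-2, -1); any affine frame gives the same invariant.
1. M lies on line CQ with CM:MQ = 5:1 ⇒ M = (0, 5/6)
2·[MCL] = -5/3, 2·[LQM] = -1/3
[MCL]:[LQM] = -5/3:-1/3 = 5

[MCL]:[LQM] = 5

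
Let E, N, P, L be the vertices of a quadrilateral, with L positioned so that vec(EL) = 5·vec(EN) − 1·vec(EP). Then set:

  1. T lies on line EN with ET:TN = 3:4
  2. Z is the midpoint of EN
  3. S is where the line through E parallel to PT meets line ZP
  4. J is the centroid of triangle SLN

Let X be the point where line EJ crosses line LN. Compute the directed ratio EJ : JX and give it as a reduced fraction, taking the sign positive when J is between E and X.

EJ:JX = -9/8

Set E = (0, 0), N = (1, 0), P = (0, 1), L = (5, -1); any affine frame gives the same invariant.
1. T lies on line EN with ET:TN = 3:4 ⇒ T = (3/7, 0)
2. Z is the midpoint of EN ⇒ Z = (1/2, 0)
3. S is where the line through E parallel to PT meets line ZP ⇒ S = (-3, 7)
4. J is the centroid of triangle SLN ⇒ J = (1, 2)
line EJ meets LN at X = (1/9, 2/9)
J = E + t·(X−E) with t = 9, so EJ:JX = 9:-8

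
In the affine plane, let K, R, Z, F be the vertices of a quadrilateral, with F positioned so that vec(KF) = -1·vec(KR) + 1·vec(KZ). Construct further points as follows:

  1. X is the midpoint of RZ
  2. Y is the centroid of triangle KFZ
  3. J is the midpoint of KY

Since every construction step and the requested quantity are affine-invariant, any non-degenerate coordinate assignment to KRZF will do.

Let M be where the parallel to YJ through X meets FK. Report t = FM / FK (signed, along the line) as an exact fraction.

Assign K = (0, 0), R = (1, 0), Z = (0, 1), F = (-1, 1) — the answer is frame-independent, so this choice is without loss of generality.
1. X is the midpoint of RZ ⇒ X = (1/2, 1/2)
2. Y is the centroid of triangle KFZ ⇒ Y = (-1/3, 2/3)
3. J is the midpoint of KY ⇒ J = (-1/6, 1/3)
through X parallel to YJ: direction (1/6, -1/3); meets FK at M = (3/2, -3/2)
M = F + t·(K−F) with t = 5/2

t = 5/2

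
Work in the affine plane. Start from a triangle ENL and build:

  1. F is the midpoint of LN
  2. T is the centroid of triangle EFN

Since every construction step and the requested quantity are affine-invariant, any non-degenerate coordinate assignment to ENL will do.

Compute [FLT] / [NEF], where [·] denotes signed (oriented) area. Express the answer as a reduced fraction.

[FLT]:[NEF] = -1/3

Choose coordinates E = (0, 0), N = (1, 0), L = (0, 1).
1. F is the midpoint of LN ⇒ F = (1/2, 1/2)
2. T is the centroid of triangle EFN ⇒ T = (1/2, 1/6)
2·[FLT] = 1/6, 2·[NEF] = -1/2
[FLT]:[NEF] = 1/6:-1/2 = -1/3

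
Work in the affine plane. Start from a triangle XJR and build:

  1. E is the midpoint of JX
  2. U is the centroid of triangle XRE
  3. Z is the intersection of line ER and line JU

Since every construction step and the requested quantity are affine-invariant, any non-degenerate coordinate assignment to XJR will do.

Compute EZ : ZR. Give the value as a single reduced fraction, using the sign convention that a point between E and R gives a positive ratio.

EZ:ZR = 1/3

Assign X = (0, 0), J = (1, 0), R = (0, 1) — the answer is frame-independent, so this choice is without loss of generality.
1. E is the midpoint of JX ⇒ E = (1/2, 0)
2. U is the centroid of triangle XRE ⇒ U = (1/6, 1/3)
3. Z is the intersection of line ER and line JU ⇒ Z = (3/8, 1/4)
Z = E + t·(R−E) with t = 1/4, so EZ:ZR = t:(1−t) = 1/4:3/4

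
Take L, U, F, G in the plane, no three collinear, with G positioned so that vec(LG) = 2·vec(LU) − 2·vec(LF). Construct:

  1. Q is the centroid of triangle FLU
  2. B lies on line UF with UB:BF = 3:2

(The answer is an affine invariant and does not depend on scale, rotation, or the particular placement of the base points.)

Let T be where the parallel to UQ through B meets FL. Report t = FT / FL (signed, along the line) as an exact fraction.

Set L = (0, 0), U = (1, 0), F = (0, 1), G = (2, -2); any affine frame gives the same invariant.
1. Q is the centroid of triangle FLU ⇒ Q = (1/3, 1/3)
2. B lies on line UF with UB:BF = 3:2 ⇒ B = (2/5, 3/5)
through B parallel to UQ: direction (-2/3, 1/3); meets FL at T = (0, 4/5)
T = F + t·(L−F) with t = 1/5

t = 1/5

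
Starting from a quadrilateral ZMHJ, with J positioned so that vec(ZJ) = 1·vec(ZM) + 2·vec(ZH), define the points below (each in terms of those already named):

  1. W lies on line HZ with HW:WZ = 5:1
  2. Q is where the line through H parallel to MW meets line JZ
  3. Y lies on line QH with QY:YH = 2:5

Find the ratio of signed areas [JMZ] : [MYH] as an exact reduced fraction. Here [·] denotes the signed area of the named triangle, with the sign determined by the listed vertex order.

[JMZ]:[MYH] = -182/25

Choose coordinates Z = (0, 0), M = (1, 0), H = (0, 1), J = (1, 2).
1. W lies on line HZ with HW:WZ = 5:1 ⇒ W = (0, 1/6)
2. Q is where the line through H parallel to MW meets line JZ ⇒ Q = (6/13, 12/13)
3. Y lies on line QH with QY:YH = 2:5 ⇒ Y = (30/91, 86/91)
2·[JMZ] = -2, 2·[MYH] = 25/91
[JMZ]:[MYH] = -2:25/91 = -182/25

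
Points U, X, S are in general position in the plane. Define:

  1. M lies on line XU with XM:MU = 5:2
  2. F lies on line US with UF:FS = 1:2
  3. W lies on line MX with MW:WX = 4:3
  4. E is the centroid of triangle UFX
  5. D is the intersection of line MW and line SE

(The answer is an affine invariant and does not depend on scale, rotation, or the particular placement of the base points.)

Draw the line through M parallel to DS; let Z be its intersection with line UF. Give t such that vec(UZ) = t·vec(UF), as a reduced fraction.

Assign U = (0, 0), X = (1, 0), S = (0, 1) — the answer is frame-independent, so this choice is without loss of generality.
1. M lies on line XU with XM:MU = 5:2 ⇒ M = (2/7, 0)
2. F lies on line US with UF:FS = 1:2 ⇒ F = (0, 1/3)
3. W lies on line MX with MW:WX = 4:3 ⇒ W = (34/49, 0)
4. E is the centroid of triangle UFX ⇒ E = (1/3, 1/9)
5. D is the intersection of line MW and line SE ⇒ D = (3/8, 0)
through M parallel to DS: direction (-3/8, 1); meets UF at Z = (0, 16/21)
Z = U + t·(F−U) with t = 16/7

t = 16/7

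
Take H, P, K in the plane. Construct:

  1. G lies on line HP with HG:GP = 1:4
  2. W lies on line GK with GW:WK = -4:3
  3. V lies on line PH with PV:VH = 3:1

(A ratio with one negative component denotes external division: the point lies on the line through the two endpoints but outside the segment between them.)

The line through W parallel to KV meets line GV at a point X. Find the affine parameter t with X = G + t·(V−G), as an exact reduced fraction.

t = 4

Set H = (0, 0), P = (1, 0), K = (0, 1); any affine frame gives the same invariant.
1. G lies on line HP with HG:GP = 1:4 ⇒ G = (1/5, 0)
2. W lies on line GK with GW:WK = -4:3 ⇒ W = (-3/5, 4)
3. V lies on line PH with PV:VH = 3:1 ⇒ V = (1/4, 0)
through W parallel to KV: direction (1/4, -1); meets GV at X = (2/5, 0)
X = G + t·(V−G) with t = 4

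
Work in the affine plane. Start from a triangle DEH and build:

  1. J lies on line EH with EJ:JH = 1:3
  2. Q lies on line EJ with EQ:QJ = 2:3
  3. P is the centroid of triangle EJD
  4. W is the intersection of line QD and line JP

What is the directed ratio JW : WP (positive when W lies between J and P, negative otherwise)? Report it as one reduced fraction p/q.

Work in coordinates with D = (0, 0), E = (1, 0), H = (0, 1).
1. J lies on line EH with EJ:JH = 1:3 ⇒ J = (3/4, 1/4)
2. Q lies on line EJ with EQ:QJ = 2:3 ⇒ Q = (9/10, 1/10)
3. P is the centroid of triangle EJD ⇒ P = (7/12, 1/12)
4. W is the intersection of line QD and line JP ⇒ W = (9/16, 1/16)
W = J + t·(P−J) with t = 9/8, so JW:WP = t:(1−t) = 9/8:-1/8

JW:WP = -9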